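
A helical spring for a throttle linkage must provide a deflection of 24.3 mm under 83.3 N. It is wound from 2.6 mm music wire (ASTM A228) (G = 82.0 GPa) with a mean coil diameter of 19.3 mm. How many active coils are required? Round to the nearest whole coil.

Required rate k = F/δ = 83.3/24.3 = 3.428 N/mm
N_a = Gd⁴/(8D³k) = (82.0×10³ × 2.6⁴)/(8 × 19.3³ × 3.428)
    = 3.7472e+06 / 197152 = 19.01 → 19 coils

19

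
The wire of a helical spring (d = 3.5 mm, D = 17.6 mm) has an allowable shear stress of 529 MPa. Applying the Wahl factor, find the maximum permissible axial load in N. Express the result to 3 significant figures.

387 N

C = D/d = 17.6/3.5 = 5.0286
K_W = (4C−1)/(4C−4) + 0.615/C = 19.114/16.114 + 0.1223 = 1.3085
τ_max = K·8FD/(πd³) → F_max = τ_allow·πd³/(8DK)
F_max = 529·π·3.5³/(8·17.6·1.3085) = 71254/184.23 = 386.76 N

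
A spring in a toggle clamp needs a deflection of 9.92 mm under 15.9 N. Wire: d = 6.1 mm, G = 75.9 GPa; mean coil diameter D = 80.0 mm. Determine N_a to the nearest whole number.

16

Required rate k = F/δ = 15.9/9.92 = 1.6028 N/mm
N_a = Gd⁴/(8D³k) = (75.9×10³ × 6.1⁴)/(8 × 80.0³ × 1.6028)
    = 1.0509e+08 / 6.56516e+06 = 16.01 → 16 coils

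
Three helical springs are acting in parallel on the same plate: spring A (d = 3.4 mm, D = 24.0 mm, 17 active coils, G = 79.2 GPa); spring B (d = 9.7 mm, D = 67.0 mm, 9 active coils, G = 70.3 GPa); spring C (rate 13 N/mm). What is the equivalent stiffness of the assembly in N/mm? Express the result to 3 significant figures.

47.4 N/mm

k_A = Gd⁴/(8D³N_a) = (79.2×10³)(3.4⁴)/(8·24.0³·17) = 5.6295 N/mm
k_B = Gd⁴/(8D³N_a) = (70.3×10³)(9.7⁴)/(8·67.0³·9) = 28.74 N/mm
Parallel: k_eq = 5.6295 + 28.74 + 13 = 47.369 N/mm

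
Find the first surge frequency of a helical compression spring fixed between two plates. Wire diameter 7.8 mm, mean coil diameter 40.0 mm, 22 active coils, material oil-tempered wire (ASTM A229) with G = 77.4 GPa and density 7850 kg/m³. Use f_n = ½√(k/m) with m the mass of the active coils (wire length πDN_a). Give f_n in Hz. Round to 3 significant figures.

78.3 Hz

k = Gd⁴/(8D³N_a) = (77.4×10³)(7.8⁴)/(8·40.0³·22) = 25.435 N/mm = 25435 N/m
Wire length L = πDN_a = π·40.0·22 = 2764.6 mm
m = ρ·(πd²/4)·L = 7850 × 47.784×10⁻⁶ m² × 2.7646 m = 1.037 kg
f_n = ½√(k/m) = 0.5·√(25435/1.037) = 0.5·√(24527) = 78.306 Hz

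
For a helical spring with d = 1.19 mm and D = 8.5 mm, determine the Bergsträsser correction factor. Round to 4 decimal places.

C = D/d = 8.5/1.19 = 7.1429
K_B = (4C+2)/(4C−3) = 30.571/25.571 = 1.1955

1.1955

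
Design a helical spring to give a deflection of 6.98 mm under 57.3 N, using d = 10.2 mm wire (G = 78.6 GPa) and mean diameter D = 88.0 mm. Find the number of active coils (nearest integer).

Required rate k = F/δ = 57.3/6.98 = 8.2092 N/mm
N_a = Gd⁴/(8D³k) = (78.6×10³ × 10.2⁴)/(8 × 88.0³ × 8.2092)
    = 8.50792e+08 / 4.47546e+07 = 19.01 → 19 coils

19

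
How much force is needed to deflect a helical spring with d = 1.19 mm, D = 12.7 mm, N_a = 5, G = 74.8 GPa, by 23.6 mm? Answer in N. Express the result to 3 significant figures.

k = Gd⁴/(8D³N_a) = (74.8×10³)(1.19⁴)/(8·12.7³·5) = 1.8307 N/mm
F = k·δ = 1.8307 × 23.6 = 43.205 N

43.2 N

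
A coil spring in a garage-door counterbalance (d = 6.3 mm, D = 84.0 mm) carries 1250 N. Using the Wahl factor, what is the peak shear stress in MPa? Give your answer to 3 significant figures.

Spring index C = D/d = 84.0/6.3 = 13.3333
K_W = (4C−1)/(4C−4) + 0.615/C = 52.333/49.333 + 0.0461 = 1.1069
τ₀ = 8FD/(πd³) = 8·1250·84.0/(π·6.3³) = 840000/785.55 = 1069.3 MPa
τ_max = K·τ₀ = 1.1069 × 1069.3 = 1183.7 MPa

1180 MPa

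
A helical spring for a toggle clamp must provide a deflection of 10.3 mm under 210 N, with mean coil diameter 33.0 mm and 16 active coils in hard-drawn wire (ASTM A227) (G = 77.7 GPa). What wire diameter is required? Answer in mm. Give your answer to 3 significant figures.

5.89 mm

Required rate k = F/δ = 210/10.3 = 20.388 N/mm
d = (8D³N_a·k / G)^(1/4) = (8·33.0³·16·20.388 / (77.7×10³))^0.25
  = (1207)^0.25 = 5.8942 mm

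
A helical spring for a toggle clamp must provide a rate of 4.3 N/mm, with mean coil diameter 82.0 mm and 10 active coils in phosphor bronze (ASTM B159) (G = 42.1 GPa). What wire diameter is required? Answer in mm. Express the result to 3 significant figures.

8.19 mm

d = (8D³N_a·k / G)^(1/4) = (8·82.0³·10·4.3 / (42.1×10³))^0.25
  = (4505.2)^0.25 = 8.1927 mm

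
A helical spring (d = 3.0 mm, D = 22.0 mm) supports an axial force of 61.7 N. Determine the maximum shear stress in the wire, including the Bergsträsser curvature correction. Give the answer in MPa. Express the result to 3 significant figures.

Spring index C = D/d = 22.0/3.0 = 7.3333
K_B = (4C+2)/(4C−3) = 31.333/26.333 = 1.1899
τ₀ = 8FD/(πd³) = 8·61.7·22.0/(π·3.0³) = 10859.2/84.823 = 128.02 MPa
τ_max = K·τ₀ = 1.1899 × 128.02 = 152.33 MPa

152 MPa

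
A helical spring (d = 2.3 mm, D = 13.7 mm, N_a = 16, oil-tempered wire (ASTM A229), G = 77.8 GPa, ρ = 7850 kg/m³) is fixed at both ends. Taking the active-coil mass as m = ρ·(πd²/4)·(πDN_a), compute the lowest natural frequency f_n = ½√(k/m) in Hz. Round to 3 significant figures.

k = Gd⁴/(8D³N_a) = (77.8×10³)(2.3⁴)/(8·13.7³·16) = 6.6148 N/mm = 6614.8 N/m
Wire length L = πDN_a = π·13.7·16 = 688.64 mm
m = ρ·(πd²/4)·L = 7850 × 4.1548×10⁻⁶ m² × 0.68864 m = 0.02246 kg
f_n = ½√(k/m) = 0.5·√(6614.8/0.02246) = 0.5·√(2.9452e+05) = 271.35 Hz

271 Hz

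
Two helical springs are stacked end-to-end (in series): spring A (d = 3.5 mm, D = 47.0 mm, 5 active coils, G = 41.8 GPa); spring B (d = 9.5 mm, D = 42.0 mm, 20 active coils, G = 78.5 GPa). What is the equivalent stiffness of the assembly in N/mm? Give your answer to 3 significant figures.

1.47 N/mm

k_A = Gd⁴/(8D³N_a) = (41.8×10³)(3.5⁴)/(8·47.0³·5) = 1.5104 N/mm
k_B = Gd⁴/(8D³N_a) = (78.5×10³)(9.5⁴)/(8·42.0³·20) = 53.938 N/mm
Series: 1/k_eq = 1/1.5104 + 1/53.938 = 0.68061; k_eq = 1.4693 N/mm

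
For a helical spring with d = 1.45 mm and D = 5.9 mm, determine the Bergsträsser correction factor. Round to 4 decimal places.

1.3766

C = D/d = 5.9/1.45 = 4.0690
K_B = (4C+2)/(4C−3) = 18.276/13.276 = 1.3766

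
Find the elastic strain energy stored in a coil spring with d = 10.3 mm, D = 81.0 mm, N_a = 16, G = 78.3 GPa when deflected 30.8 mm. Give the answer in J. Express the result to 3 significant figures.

6.14 J

k = Gd⁴/(8D³N_a) = (78.3×10³)(10.3⁴)/(8·81.0³·16) = 12.955 N/mm
U = ½kδ² = 0.5 × 12.955 × 30.8² = 6144.9 N·mm = 6.1449 J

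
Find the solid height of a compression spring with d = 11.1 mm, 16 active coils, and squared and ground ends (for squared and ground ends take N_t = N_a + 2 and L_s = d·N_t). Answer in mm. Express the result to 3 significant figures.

squared and ground ends: N_t = N_a + 2 = 16 + 2 = 18
L_s = d·N_t = 11.1 × 18 = 199.8 mm

200 mm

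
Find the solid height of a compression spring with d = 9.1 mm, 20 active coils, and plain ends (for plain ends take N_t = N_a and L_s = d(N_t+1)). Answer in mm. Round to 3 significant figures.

191 mm

plain ends: N_t = N_a = 20
L_s = d·(N_t+1) = 9.1 × 21 = 191.1 mm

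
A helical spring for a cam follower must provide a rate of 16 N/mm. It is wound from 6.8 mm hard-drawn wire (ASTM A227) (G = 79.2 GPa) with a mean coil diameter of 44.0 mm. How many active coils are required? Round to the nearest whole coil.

N_a = Gd⁴/(8D³k) = (79.2×10³ × 6.8⁴)/(8 × 44.0³ × 16)
    = 1.6934e+08 / 1.09036e+07 = 15.53 → 16 coils

16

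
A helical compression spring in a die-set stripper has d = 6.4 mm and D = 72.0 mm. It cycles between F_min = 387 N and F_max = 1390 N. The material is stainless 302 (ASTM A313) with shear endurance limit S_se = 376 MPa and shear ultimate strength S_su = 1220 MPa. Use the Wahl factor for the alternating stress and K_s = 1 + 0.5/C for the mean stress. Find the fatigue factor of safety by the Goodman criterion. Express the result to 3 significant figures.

C = D/d = 72.0/6.4 = 11.2500; K_W = (4C−1)/(4C−4)+0.615/C = 1.1278; K_s = 1+0.5/C = 1.0444
F_a = (F_max−F_min)/2 = 501.5 N; F_m = (F_max+F_min)/2 = 888.5 N
τ_a = K_W·8F_aD/(πd³) = 1.1278 × 350.75 = 395.59 MPa
τ_m = K_s·8F_mD/(πd³) = 1.0444 × 621.43 = 649.05 MPa
Goodman: 1/n_f = τ_a/S_se + τ_m/S_su = 395.59/376 + 649.05/1220 = 1.05211 + 0.53200 = 1.5841
n_f = 1/1.5841 = 0.6313

0.631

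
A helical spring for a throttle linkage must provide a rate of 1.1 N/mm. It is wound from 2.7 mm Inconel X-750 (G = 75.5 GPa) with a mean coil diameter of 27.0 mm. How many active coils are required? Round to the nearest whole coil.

23

N_a = Gd⁴/(8D³k) = (75.5×10³ × 2.7⁴)/(8 × 27.0³ × 1.1)
    = 4.01238e+06 / 173210 = 23.16 → 23 coils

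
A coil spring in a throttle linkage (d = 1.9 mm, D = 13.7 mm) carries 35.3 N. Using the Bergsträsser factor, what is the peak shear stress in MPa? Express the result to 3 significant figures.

Spring index C = D/d = 13.7/1.9 = 7.2105
K_B = (4C+2)/(4C−3) = 30.842/25.842 = 1.1935
τ₀ = 8FD/(πd³) = 8·35.3·13.7/(π·1.9³) = 3868.88/21.548 = 179.55 MPa
τ_max = K·τ₀ = 1.1935 × 179.55 = 214.28 MPa

214 MPa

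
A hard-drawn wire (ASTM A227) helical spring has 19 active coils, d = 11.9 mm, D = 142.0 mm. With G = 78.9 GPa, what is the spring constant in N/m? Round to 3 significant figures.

3640 N/m

k = Gd⁴/(8D³N_a) = (78.9×10³ × 11.9⁴) / (8 × 142.0³ × 19)
  = 1.58221e+09 / 4.3522e+08 = 3.6354 N/mm = 3635.4 N/m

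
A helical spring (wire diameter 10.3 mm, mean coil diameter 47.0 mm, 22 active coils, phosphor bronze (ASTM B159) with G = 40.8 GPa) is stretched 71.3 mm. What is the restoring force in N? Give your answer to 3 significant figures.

1790 N

k = Gd⁴/(8D³N_a) = (40.8×10³)(10.3⁴)/(8·47.0³·22) = 25.131 N/mm
F = k·δ = 25.131 × 71.3 = 1791.8 N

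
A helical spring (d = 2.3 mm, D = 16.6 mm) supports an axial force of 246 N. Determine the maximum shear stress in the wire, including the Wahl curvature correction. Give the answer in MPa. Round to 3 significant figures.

Spring index C = D/d = 16.6/2.3 = 7.2174
K_W = (4C−1)/(4C−4) + 0.615/C = 27.870/24.870 + 0.0852 = 1.2058
τ₀ = 8FD/(πd³) = 8·246·16.6/(π·2.3³) = 32668.8/38.224 = 854.67 MPa
τ_max = K·τ₀ = 1.2058 × 854.67 = 1030.6 MPa

1030 MPa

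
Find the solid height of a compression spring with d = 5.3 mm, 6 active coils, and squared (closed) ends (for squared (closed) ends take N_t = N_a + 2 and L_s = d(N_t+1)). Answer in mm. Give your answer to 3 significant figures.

squared (closed) ends: N_t = N_a + 2 = 6 + 2 = 8
L_s = d·(N_t+1) = 5.3 × 9 = 47.7 mm

47.7 mm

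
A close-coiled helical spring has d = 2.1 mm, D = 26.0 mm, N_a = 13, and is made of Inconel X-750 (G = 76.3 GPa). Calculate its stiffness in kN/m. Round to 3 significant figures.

k = Gd⁴/(8D³N_a) = (76.3×10³ × 2.1⁴) / (8 × 26.0³ × 13)
  = 1.48389e+06 / 1.8279e+06 = 0.8118 N/mm

0.812 kN/m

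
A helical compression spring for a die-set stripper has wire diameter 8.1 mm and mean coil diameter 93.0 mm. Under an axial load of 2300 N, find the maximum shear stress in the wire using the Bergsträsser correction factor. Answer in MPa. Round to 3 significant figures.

1140 MPa

Spring index C = D/d = 93.0/8.1 = 11.4815
K_B = (4C+2)/(4C−3) = 47.926/42.926 = 1.1165
τ₀ = 8FD/(πd³) = 8·2300·93.0/(π·8.1³) = 1.7112e+06/1669.6 = 1024.9 MPa
τ_max = K·τ₀ = 1.1165 × 1024.9 = 1144.3 MPa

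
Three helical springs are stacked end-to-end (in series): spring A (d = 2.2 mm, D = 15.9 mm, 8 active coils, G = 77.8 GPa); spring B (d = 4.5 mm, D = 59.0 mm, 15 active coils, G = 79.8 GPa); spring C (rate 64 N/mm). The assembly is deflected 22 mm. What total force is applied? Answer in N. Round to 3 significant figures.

k_A = Gd⁴/(8D³N_a) = (77.8×10³)(2.2⁴)/(8·15.9³·8) = 7.0843 N/mm
k_B = Gd⁴/(8D³N_a) = (79.8×10³)(4.5⁴)/(8·59.0³·15) = 1.3277 N/mm
Series: 1/k_eq = 1/7.0843 + 1/1.3277 + 1/64 = 0.90994; k_eq = 1.099 N/mm
F = k_eq·δ = 1.099·22 = 24.178 N

24.2 N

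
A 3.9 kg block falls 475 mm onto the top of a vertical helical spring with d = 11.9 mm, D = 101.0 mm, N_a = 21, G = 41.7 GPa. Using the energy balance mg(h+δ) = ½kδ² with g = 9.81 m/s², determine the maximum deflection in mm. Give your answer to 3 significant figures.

k = Gd⁴/(8D³N_a) = (41.7×10³)(11.9⁴)/(8·101.0³·21) = 4.8311 N/mm
W = mg = 3.9 × 9.81 = 38.259 N
½kδ² − Wδ − Wh = 0 → δ = (W + √(W² + 2kWh))/k
δ = (38.259 + √(1463.8 + 175593))/4.8311 = (38.259 + 420.78)/4.8311 = 95.017 mm

95.0 mm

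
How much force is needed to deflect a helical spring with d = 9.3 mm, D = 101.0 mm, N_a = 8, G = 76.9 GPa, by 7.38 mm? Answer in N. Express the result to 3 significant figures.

k = Gd⁴/(8D³N_a) = (76.9×10³)(9.3⁴)/(8·101.0³·8) = 8.724 N/mm
F = k·δ = 8.724 × 7.38 = 64.383 N

64.4 N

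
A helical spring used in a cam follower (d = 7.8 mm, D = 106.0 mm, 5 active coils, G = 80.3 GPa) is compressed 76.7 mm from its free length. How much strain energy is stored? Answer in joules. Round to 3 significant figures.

18.4 J

k = Gd⁴/(8D³N_a) = (80.3×10³)(7.8⁴)/(8·106.0³·5) = 6.239 N/mm
U = ½kδ² = 0.5 × 6.239 × 76.7² = 18352 N·mm = 18.352 J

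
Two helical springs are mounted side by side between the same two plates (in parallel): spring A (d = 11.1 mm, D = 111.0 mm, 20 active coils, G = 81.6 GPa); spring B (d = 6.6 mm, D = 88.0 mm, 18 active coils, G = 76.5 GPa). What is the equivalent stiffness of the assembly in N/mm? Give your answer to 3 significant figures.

k_A = Gd⁴/(8D³N_a) = (81.6×10³)(11.1⁴)/(8·111.0³·20) = 5.661 N/mm
k_B = Gd⁴/(8D³N_a) = (76.5×10³)(6.6⁴)/(8·88.0³·18) = 1.4792 N/mm
Parallel: k_eq = 5.661 + 1.4792 = 7.1402 N/mm

7.14 N/mm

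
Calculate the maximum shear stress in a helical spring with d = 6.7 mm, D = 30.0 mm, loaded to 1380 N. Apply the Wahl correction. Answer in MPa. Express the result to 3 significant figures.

474 MPa

Spring index C = D/d = 30.0/6.7 = 4.4776
K_W = (4C−1)/(4C−4) + 0.615/C = 16.910/13.910 + 0.1373 = 1.3530
τ₀ = 8FD/(πd³) = 8·1380·30.0/(π·6.7³) = 331200/944.87 = 350.52 MPa
τ_max = K·τ₀ = 1.3530 × 350.52 = 474.26 MPa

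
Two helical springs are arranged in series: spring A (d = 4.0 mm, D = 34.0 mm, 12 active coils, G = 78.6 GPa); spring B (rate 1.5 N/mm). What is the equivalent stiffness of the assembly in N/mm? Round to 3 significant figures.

k_A = Gd⁴/(8D³N_a) = (78.6×10³)(4.0⁴)/(8·34.0³·12) = 5.3328 N/mm
Series: 1/k_eq = 1/5.3328 + 1/1.5 = 0.85419; k_eq = 1.1707 N/mm

1.17 N/mm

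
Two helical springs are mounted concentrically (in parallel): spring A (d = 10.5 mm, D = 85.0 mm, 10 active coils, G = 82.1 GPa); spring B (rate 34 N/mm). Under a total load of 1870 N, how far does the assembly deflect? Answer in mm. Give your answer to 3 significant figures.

34.4 mm

k_A = Gd⁴/(8D³N_a) = (82.1×10³)(10.5⁴)/(8·85.0³·10) = 20.312 N/mm
Parallel: k_eq = 20.312 + 34 = 54.312 N/mm
δ = F/k_eq = 1870/54.312 = 34.431 mm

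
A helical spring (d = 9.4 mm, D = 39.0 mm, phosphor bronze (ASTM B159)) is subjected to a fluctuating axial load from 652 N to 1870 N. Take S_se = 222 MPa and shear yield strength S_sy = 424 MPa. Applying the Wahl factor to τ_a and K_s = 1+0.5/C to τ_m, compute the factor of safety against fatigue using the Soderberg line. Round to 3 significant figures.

C = D/d = 39.0/9.4 = 4.1489; K_W = (4C−1)/(4C−4)+0.615/C = 1.3864; K_s = 1+0.5/C = 1.1205
F_a = (F_max−F_min)/2 = 609 N; F_m = (F_max+F_min)/2 = 1261 N
τ_a = K_W·8F_aD/(πd³) = 1.3864 × 72.818 = 100.96 MPa
τ_m = K_s·8F_mD/(πd³) = 1.1205 × 150.78 = 168.95 MPa
Soderberg: 1/n_f = τ_a/S_se + τ_m/S_sy = 100.96/222 + 168.95/424 = 0.45475 + 0.39846 = 0.85322
n_f = 1/0.85322 = 1.172

1.17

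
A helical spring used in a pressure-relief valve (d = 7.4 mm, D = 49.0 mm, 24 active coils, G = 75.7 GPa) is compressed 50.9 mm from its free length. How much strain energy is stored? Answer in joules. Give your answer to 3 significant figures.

13.0 J

k = Gd⁴/(8D³N_a) = (75.7×10³)(7.4⁴)/(8·49.0³·24) = 10.049 N/mm
U = ½kδ² = 0.5 × 10.049 × 50.9² = 13018 N·mm = 13.018 J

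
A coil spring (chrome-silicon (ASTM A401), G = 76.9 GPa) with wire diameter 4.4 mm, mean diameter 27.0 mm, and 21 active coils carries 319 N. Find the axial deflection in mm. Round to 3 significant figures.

36.6 mm

k = Gd⁴/(8D³N_a) = (76.9×10³)(4.4⁴)/(8·27.0³·21) = 8.7164 N/mm
δ = F/k = 319 / 8.7164 = 36.598 mm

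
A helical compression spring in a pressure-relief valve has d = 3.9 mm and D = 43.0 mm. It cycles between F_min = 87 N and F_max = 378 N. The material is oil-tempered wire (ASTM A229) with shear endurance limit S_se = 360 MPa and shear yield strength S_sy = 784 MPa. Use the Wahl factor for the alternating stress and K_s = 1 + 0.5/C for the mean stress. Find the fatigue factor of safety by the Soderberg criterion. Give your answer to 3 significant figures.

C = D/d = 43.0/3.9 = 11.0256; K_W = (4C−1)/(4C−4)+0.615/C = 1.1306; K_s = 1+0.5/C = 1.0453
F_a = (F_max−F_min)/2 = 145.5 N; F_m = (F_max+F_min)/2 = 232.5 N
τ_a = K_W·8F_aD/(πd³) = 1.1306 × 268.58 = 303.66 MPa
τ_m = K_s·8F_mD/(πd³) = 1.0453 × 429.18 = 448.64 MPa
Soderberg: 1/n_f = τ_a/S_se + τ_m/S_sy = 303.66/360 + 448.64/784 = 0.84349 + 0.57225 = 1.4157
n_f = 1/1.4157 = 0.7063

0.706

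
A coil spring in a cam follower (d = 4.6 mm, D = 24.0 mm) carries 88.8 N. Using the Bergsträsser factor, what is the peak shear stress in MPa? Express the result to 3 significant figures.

Spring index C = D/d = 24.0/4.6 = 5.2174
K_B = (4C+2)/(4C−3) = 22.870/17.870 = 1.2798
τ₀ = 8FD/(πd³) = 8·88.8·24.0/(π·4.6³) = 17049.6/305.79 = 55.756 MPa
τ_max = K·τ₀ = 1.2798 × 55.756 = 71.357 MPa

71.4 MPa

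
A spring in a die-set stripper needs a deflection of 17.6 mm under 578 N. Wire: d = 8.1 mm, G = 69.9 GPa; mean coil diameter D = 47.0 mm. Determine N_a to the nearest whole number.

Required rate k = F/δ = 578/17.6 = 32.841 N/mm
N_a = Gd⁴/(8D³k) = (69.9×10³ × 8.1⁴)/(8 × 47.0³ × 32.841)
    = 3.00897e+08 / 2.72771e+07 = 11.03 → 11 coils

11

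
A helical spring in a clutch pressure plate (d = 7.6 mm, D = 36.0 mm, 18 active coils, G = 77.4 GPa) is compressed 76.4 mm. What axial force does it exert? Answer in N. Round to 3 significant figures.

k = Gd⁴/(8D³N_a) = (77.4×10³)(7.6⁴)/(8·36.0³·18) = 38.435 N/mm
F = k·δ = 38.435 × 76.4 = 2936.4 N

2940 N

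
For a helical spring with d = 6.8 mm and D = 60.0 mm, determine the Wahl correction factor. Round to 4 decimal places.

C = D/d = 60.0/6.8 = 8.8235
K_W = (4C−1)/(4C−4) + 0.615/C = 34.294/31.294 + 0.0697 = 1.1656

1.1656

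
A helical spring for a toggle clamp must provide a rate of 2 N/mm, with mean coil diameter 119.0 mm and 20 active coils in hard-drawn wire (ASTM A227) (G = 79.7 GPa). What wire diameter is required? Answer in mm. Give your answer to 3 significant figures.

d = (8D³N_a·k / G)^(1/4) = (8·119.0³·20·2 / (79.7×10³))^0.25
  = (6766)^0.25 = 9.0695 mm

9.07 mm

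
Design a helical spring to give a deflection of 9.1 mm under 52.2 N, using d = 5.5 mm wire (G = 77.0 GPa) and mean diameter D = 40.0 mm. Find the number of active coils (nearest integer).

24

Required rate k = F/δ = 52.2/9.1 = 5.7363 N/mm
N_a = Gd⁴/(8D³k) = (77.0×10³ × 5.5⁴)/(8 × 40.0³ × 5.7363)
    = 7.04598e+07 / 2.93697e+06 = 23.99 → 24 coils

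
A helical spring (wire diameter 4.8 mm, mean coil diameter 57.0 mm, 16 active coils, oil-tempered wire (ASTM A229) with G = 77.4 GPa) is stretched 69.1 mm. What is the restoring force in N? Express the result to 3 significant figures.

120 N

k = Gd⁴/(8D³N_a) = (77.4×10³)(4.8⁴)/(8·57.0³·16) = 1.7333 N/mm
F = k·δ = 1.7333 × 69.1 = 119.77 N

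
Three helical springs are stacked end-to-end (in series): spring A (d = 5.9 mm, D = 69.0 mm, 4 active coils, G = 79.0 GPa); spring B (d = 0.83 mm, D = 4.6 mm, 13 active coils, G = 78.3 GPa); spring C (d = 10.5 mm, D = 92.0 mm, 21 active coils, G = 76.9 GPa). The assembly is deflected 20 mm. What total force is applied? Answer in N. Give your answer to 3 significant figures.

k_A = Gd⁴/(8D³N_a) = (79.0×10³)(5.9⁴)/(8·69.0³·4) = 9.1062 N/mm
k_B = Gd⁴/(8D³N_a) = (78.3×10³)(0.83⁴)/(8·4.6³·13) = 3.6709 N/mm
k_C = Gd⁴/(8D³N_a) = (76.9×10³)(10.5⁴)/(8·92.0³·21) = 7.1451 N/mm
Series: 1/k_eq = 1/9.1062 + 1/3.6709 + 1/7.1451 = 0.52219; k_eq = 1.915 N/mm
F = k_eq·δ = 1.915·20 = 38.3 N

38.3 N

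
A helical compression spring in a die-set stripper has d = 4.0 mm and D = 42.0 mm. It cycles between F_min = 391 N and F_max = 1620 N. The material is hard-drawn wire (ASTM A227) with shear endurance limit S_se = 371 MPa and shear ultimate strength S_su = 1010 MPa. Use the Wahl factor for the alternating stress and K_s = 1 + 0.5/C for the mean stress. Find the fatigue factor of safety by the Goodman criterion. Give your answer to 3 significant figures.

0.204

C = D/d = 42.0/4.0 = 10.5000; K_W = (4C−1)/(4C−4)+0.615/C = 1.1375; K_s = 1+0.5/C = 1.0476
F_a = (F_max−F_min)/2 = 614.5 N; F_m = (F_max+F_min)/2 = 1005.5 N
τ_a = K_W·8F_aD/(πd³) = 1.1375 × 1026.9 = 1168.1 MPa
τ_m = K_s·8F_mD/(πd³) = 1.0476 × 1680.3 = 1760.3 MPa
Goodman: 1/n_f = τ_a/S_se + τ_m/S_su = 1168.1/371 + 1760.3/1010 = 3.14859 + 1.74290 = 4.8915
n_f = 1/4.8915 = 0.2044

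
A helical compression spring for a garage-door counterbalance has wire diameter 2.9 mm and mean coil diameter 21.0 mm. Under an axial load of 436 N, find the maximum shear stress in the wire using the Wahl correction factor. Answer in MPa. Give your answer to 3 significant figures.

1150 MPa

Spring index C = D/d = 21.0/2.9 = 7.2414
K_W = (4C−1)/(4C−4) + 0.615/C = 27.966/24.966 + 0.0849 = 1.2051
τ₀ = 8FD/(πd³) = 8·436·21.0/(π·2.9³) = 73248/76.62 = 955.99 MPa
τ_max = K·τ₀ = 1.2051 × 955.99 = 1152.1 MPa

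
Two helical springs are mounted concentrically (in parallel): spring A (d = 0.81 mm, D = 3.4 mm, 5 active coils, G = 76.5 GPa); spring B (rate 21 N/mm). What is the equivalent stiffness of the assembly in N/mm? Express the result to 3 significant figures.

k_A = Gd⁴/(8D³N_a) = (76.5×10³)(0.81⁴)/(8·3.4³·5) = 20.946 N/mm
Parallel: k_eq = 20.946 + 21 = 41.946 N/mm

41.9 N/mm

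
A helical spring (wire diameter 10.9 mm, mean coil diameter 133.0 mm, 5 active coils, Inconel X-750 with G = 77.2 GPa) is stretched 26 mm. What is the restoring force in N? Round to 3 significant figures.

301 N

k = Gd⁴/(8D³N_a) = (77.2×10³)(10.9⁴)/(8·133.0³·5) = 11.58 N/mm
F = k·δ = 11.58 × 26 = 301.08 N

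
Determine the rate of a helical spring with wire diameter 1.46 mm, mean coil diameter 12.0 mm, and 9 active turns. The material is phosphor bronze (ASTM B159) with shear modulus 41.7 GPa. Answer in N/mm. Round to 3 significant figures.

k = Gd⁴/(8D³N_a) = (41.7×10³ × 1.46⁴) / (8 × 12.0³ × 9)
  = 189473 / 124416 = 1.5229 N/mm

1.52 N/mm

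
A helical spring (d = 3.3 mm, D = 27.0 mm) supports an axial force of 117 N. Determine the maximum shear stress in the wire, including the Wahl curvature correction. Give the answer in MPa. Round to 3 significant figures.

Spring index C = D/d = 27.0/3.3 = 8.1818
K_W = (4C−1)/(4C−4) + 0.615/C = 31.727/28.727 + 0.0752 = 1.1796
τ₀ = 8FD/(πd³) = 8·117·27.0/(π·3.3³) = 25272/112.9 = 223.85 MPa
τ_max = K·τ₀ = 1.1796 × 223.85 = 264.05 MPa

264 MPa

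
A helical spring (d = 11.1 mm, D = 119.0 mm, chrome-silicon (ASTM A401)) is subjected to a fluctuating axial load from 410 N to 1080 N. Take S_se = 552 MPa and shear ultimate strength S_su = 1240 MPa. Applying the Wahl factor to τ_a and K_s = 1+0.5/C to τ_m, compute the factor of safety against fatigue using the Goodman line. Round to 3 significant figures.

C = D/d = 119.0/11.1 = 10.7207; K_W = (4C−1)/(4C−4)+0.615/C = 1.1345; K_s = 1+0.5/C = 1.0466
F_a = (F_max−F_min)/2 = 335 N; F_m = (F_max+F_min)/2 = 745 N
τ_a = K_W·8F_aD/(πd³) = 1.1345 × 74.227 = 84.212 MPa
τ_m = K_s·8F_mD/(πd³) = 1.0466 × 165.07 = 172.77 MPa
Goodman: 1/n_f = τ_a/S_se + τ_m/S_su = 84.212/552 + 172.77/1240 = 0.15256 + 0.13933 = 0.29189
n_f = 1/0.29189 = 3.426

3.43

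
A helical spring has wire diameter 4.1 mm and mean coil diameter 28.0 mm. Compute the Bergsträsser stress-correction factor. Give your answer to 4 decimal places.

C = D/d = 28.0/4.1 = 6.8293
K_B = (4C+2)/(4C−3) = 29.317/24.317 = 1.2056

1.2056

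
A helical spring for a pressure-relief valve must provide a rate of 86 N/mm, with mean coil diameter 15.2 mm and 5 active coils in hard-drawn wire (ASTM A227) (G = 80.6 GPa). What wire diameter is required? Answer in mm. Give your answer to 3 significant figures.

3.50 mm

d = (8D³N_a·k / G)^(1/4) = (8·15.2³·5·86 / (80.6×10³))^0.25
  = (149.88)^0.25 = 3.4990 mm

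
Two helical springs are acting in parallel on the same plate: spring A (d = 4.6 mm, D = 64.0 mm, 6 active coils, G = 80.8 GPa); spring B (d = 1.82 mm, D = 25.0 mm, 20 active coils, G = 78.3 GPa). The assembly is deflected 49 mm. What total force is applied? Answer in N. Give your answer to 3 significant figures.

158 N

k_A = Gd⁴/(8D³N_a) = (80.8×10³)(4.6⁴)/(8·64.0³·6) = 2.8752 N/mm
k_B = Gd⁴/(8D³N_a) = (78.3×10³)(1.82⁴)/(8·25.0³·20) = 0.34364 N/mm
Parallel: k_eq = 2.8752 + 0.34364 = 3.2188 N/mm
F = k_eq·δ = 3.2188·49 = 157.72 N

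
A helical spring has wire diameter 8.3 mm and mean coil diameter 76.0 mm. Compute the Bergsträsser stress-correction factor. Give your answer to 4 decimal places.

1.1487

C = D/d = 76.0/8.3 = 9.1566
K_B = (4C+2)/(4C−3) = 38.627/33.627 = 1.1487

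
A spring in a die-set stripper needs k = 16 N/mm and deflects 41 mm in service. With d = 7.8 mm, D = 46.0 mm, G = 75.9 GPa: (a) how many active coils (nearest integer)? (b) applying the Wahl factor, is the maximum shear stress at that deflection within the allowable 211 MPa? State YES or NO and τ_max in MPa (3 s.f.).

N_a = Gd⁴/(8D³k) = (75.9×10³)(7.8⁴)/(8·46.0³·16) = 22.55 → N_a = 23
Actual rate k = Gd⁴/(8D³·23) = 15.687 N/mm
Working load F = kδ = 15.687·41 = 643.15 N
C = 46.0/7.8 = 5.8974; K_W = (4C−1)/(4C−4)+0.615/C = 1.2574
τ_max = K_W·8FD/(πd³) = 1.2574·158.75 = 199.62 MPa
τ_max ≤ 211 MPa → acceptable

(a) 23 coils; (b) YES, τ_max = 200 MPa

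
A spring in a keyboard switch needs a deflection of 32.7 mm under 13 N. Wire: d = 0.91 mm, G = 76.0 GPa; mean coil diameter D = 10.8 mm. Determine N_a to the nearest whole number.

13

Required rate k = F/δ = 13/32.7 = 0.39755 N/mm
N_a = Gd⁴/(8D³k) = (76.0×10³ × 0.91⁴)/(8 × 10.8³ × 0.39755)
    = 52117 / 4006.42 = 13.01 → 13 coils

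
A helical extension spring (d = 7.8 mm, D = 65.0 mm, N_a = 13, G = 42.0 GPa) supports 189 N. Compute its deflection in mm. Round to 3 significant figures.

34.7 mm

k = Gd⁴/(8D³N_a) = (42.0×10³)(7.8⁴)/(8·65.0³·13) = 5.4432 N/mm
δ = F/k = 189 / 5.4432 = 34.722 mm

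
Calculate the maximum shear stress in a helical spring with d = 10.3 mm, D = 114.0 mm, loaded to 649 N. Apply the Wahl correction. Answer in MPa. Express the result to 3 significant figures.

195 MPa

Spring index C = D/d = 114.0/10.3 = 11.0680
K_W = (4C−1)/(4C−4) + 0.615/C = 43.272/40.272 + 0.0556 = 1.1301
τ₀ = 8FD/(πd³) = 8·649·114.0/(π·10.3³) = 591888/3432.9 = 172.42 MPa
τ_max = K·τ₀ = 1.1301 × 172.42 = 194.84 MPa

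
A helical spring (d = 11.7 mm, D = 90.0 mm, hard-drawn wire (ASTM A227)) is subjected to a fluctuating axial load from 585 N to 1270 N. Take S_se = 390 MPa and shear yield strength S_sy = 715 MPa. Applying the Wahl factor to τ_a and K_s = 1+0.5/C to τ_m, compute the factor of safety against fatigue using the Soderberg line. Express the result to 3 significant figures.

2.88

C = D/d = 90.0/11.7 = 7.6923; K_W = (4C−1)/(4C−4)+0.615/C = 1.1920; K_s = 1+0.5/C = 1.0650
F_a = (F_max−F_min)/2 = 342.5 N; F_m = (F_max+F_min)/2 = 927.5 N
τ_a = K_W·8F_aD/(πd³) = 1.1920 × 49.01 = 58.421 MPa
τ_m = K_s·8F_mD/(πd³) = 1.0650 × 132.72 = 141.35 MPa
Soderberg: 1/n_f = τ_a/S_se + τ_m/S_sy = 58.421/390 + 141.35/715 = 0.14980 + 0.19769 = 0.34749
n_f = 1/0.34749 = 2.878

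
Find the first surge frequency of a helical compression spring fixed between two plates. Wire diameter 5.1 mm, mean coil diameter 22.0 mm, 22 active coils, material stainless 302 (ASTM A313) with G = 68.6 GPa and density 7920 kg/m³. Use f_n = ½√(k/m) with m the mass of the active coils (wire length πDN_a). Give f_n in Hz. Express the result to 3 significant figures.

159 Hz

k = Gd⁴/(8D³N_a) = (68.6×10³)(5.1⁴)/(8·22.0³·22) = 24.764 N/mm = 24764 N/m
Wire length L = πDN_a = π·22.0·22 = 1520.5 mm
m = ρ·(πd²/4)·L = 7920 × 20.428×10⁻⁶ m² × 1.5205 m = 0.24601 kg
f_n = ½√(k/m) = 0.5·√(24764/0.24601) = 0.5·√(1.0066e+05) = 158.64 Hz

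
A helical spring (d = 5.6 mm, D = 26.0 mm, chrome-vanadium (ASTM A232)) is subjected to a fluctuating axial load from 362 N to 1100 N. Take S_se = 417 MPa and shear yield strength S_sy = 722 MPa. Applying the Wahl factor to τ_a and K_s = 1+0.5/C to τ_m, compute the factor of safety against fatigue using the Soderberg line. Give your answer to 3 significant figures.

C = D/d = 26.0/5.6 = 4.6429; K_W = (4C−1)/(4C−4)+0.615/C = 1.3383; K_s = 1+0.5/C = 1.1077
F_a = (F_max−F_min)/2 = 369 N; F_m = (F_max+F_min)/2 = 731 N
τ_a = K_W·8F_aD/(πd³) = 1.3383 × 139.12 = 186.18 MPa
τ_m = K_s·8F_mD/(πd³) = 1.1077 × 275.59 = 305.27 MPa
Soderberg: 1/n_f = τ_a/S_se + τ_m/S_sy = 186.18/417 + 305.27/722 = 0.44649 + 0.42281 = 0.8693
n_f = 1/0.8693 = 1.15

1.15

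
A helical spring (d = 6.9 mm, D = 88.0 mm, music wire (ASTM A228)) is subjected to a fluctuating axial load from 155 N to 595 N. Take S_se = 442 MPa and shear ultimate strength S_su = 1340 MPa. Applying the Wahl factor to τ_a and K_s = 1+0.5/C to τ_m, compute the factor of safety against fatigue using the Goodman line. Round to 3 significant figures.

C = D/d = 88.0/6.9 = 12.7536; K_W = (4C−1)/(4C−4)+0.615/C = 1.1120; K_s = 1+0.5/C = 1.0392
F_a = (F_max−F_min)/2 = 220 N; F_m = (F_max+F_min)/2 = 375 N
τ_a = K_W·8F_aD/(πd³) = 1.1120 × 150.07 = 166.88 MPa
τ_m = K_s·8F_mD/(πd³) = 1.0392 × 255.8 = 265.83 MPa
Goodman: 1/n_f = τ_a/S_se + τ_m/S_su = 166.88/442 + 265.83/1340 = 0.37757 + 0.19838 = 0.57595
n_f = 1/0.57595 = 1.736

1.74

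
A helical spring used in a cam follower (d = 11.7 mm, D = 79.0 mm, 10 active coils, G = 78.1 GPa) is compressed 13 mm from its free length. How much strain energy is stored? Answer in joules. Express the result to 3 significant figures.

k = Gd⁴/(8D³N_a) = (78.1×10³)(11.7⁴)/(8·79.0³·10) = 37.104 N/mm
U = ½kδ² = 0.5 × 37.104 × 13² = 3135.3 N·mm = 3.1353 J

3.14 J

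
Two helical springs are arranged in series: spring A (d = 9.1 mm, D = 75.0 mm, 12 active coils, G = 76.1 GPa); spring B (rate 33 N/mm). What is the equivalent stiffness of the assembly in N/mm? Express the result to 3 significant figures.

k_A = Gd⁴/(8D³N_a) = (76.1×10³)(9.1⁴)/(8·75.0³·12) = 12.885 N/mm
Series: 1/k_eq = 1/12.885 + 1/33 = 0.10791; k_eq = 9.2669 N/mm

9.27 N/mm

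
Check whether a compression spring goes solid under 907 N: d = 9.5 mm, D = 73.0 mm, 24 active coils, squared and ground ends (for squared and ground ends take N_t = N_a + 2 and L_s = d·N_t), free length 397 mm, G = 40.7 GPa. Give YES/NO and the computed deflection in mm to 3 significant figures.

YES, δ = 204 mm

k = Gd⁴/(8D³N_a) = (40.7×10³)(9.5⁴)/(8·73.0³·24) = 4.4383 N/mm
N_t = 26; L_s = 9.5·26 = 247 mm; δ_solid = L₀ − L_s = 397 − 247 = 150 mm
δ = F/k = 907/4.4383 = 204.36 mm
δ ≥ δ_solid → spring goes solid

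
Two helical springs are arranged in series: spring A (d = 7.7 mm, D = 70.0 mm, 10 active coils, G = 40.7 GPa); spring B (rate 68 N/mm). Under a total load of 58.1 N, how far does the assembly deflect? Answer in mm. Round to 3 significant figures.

12.0 mm

k_A = Gd⁴/(8D³N_a) = (40.7×10³)(7.7⁴)/(8·70.0³·10) = 5.214 N/mm
Series: 1/k_eq = 1/5.214 + 1/68 = 0.2065; k_eq = 4.8427 N/mm
δ = F/k_eq = 58.1/4.8427 = 11.997 mm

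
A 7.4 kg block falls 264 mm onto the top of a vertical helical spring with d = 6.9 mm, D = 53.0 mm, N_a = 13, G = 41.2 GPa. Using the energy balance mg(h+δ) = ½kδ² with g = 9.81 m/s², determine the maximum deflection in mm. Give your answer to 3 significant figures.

k = Gd⁴/(8D³N_a) = (41.2×10³)(6.9⁴)/(8·53.0³·13) = 6.0316 N/mm
W = mg = 7.4 × 9.81 = 72.594 N
½kδ² − Wδ − Wh = 0 → δ = (W + √(W² + 2kWh))/k
δ = (72.594 + √(5269.9 + 231189))/6.0316 = (72.594 + 486.27)/6.0316 = 92.656 mm

92.7 mm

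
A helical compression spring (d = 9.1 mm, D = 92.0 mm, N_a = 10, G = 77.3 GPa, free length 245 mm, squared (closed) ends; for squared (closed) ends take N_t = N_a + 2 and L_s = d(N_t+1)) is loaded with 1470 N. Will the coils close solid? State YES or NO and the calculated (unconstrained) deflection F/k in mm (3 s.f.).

k = Gd⁴/(8D³N_a) = (77.3×10³)(9.1⁴)/(8·92.0³·10) = 8.5093 N/mm
N_t = 12; L_s = 9.1·13 = 118.3 mm; δ_solid = L₀ − L_s = 245 − 118.3 = 126.7 mm
δ = F/k = 1470/8.5093 = 172.75 mm
δ ≥ δ_solid → spring goes solid

YES, δ = 173 mm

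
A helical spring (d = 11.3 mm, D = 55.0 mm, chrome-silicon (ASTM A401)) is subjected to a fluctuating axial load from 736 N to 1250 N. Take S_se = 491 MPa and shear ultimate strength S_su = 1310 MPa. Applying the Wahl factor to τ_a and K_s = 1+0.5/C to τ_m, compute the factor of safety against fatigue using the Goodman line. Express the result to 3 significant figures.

6.75

C = D/d = 55.0/11.3 = 4.8673; K_W = (4C−1)/(4C−4)+0.615/C = 1.3203; K_s = 1+0.5/C = 1.1027
F_a = (F_max−F_min)/2 = 257 N; F_m = (F_max+F_min)/2 = 993 N
τ_a = K_W·8F_aD/(πd³) = 1.3203 × 24.946 = 32.936 MPa
τ_m = K_s·8F_mD/(πd³) = 1.1027 × 96.387 = 106.29 MPa
Goodman: 1/n_f = τ_a/S_se + τ_m/S_su = 32.936/491 + 106.29/1310 = 0.06708 + 0.08114 = 0.14822
n_f = 1/0.14822 = 6.747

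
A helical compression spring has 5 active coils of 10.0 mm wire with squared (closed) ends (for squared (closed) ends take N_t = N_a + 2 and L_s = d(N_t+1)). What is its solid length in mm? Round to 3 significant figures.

80.0 mm

squared (closed) ends: N_t = N_a + 2 = 5 + 2 = 7
L_s = d·(N_t+1) = 10.0 × 8 = 80 mm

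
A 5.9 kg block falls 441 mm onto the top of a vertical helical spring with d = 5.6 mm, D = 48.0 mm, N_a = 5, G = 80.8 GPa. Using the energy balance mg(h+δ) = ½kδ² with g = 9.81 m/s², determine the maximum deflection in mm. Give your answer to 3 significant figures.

56.6 mm

k = Gd⁴/(8D³N_a) = (80.8×10³)(5.6⁴)/(8·48.0³·5) = 17.963 N/mm
W = mg = 5.9 × 9.81 = 57.879 N
½kδ² − Wδ − Wh = 0 → δ = (W + √(W² + 2kWh))/k
δ = (57.879 + √(3350 + 917000))/17.963 = (57.879 + 959.35)/17.963 = 56.629 mm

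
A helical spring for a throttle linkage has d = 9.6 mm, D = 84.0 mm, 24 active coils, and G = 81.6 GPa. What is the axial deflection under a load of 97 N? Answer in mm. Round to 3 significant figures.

15.9 mm

k = Gd⁴/(8D³N_a) = (81.6×10³)(9.6⁴)/(8·84.0³·24) = 6.0903 N/mm
δ = F/k = 97 / 6.0903 = 15.927 mm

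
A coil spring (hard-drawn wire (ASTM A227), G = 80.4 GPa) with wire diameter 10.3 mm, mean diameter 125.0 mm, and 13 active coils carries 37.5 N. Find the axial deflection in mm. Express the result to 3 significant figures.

k = Gd⁴/(8D³N_a) = (80.4×10³)(10.3⁴)/(8·125.0³·13) = 4.4549 N/mm
δ = F/k = 37.5 / 4.4549 = 8.4176 mm

8.42 mm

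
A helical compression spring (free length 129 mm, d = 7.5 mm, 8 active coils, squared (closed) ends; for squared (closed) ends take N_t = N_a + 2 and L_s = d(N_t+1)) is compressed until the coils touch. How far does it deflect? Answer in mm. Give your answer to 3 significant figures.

46.5 mm

N_t = 10; L_s = 7.5·11 = 82.5 mm
δ_solid = L₀ − L_s = 129 − 82.5 = 46.5 mm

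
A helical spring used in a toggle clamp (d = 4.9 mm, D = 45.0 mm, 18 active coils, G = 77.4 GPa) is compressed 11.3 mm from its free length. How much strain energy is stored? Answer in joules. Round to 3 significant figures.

k = Gd⁴/(8D³N_a) = (77.4×10³)(4.9⁴)/(8·45.0³·18) = 3.4004 N/mm
U = ½kδ² = 0.5 × 3.4004 × 11.3² = 217.1 N·mm = 0.2171 J

0.217 J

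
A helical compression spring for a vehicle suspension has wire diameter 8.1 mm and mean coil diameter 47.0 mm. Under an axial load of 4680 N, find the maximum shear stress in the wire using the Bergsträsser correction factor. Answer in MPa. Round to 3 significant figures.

Spring index C = D/d = 47.0/8.1 = 5.8025
K_B = (4C+2)/(4C−3) = 25.210/20.210 = 1.2474
τ₀ = 8FD/(πd³) = 8·4680·47.0/(π·8.1³) = 1.75968e+06/1669.6 = 1054 MPa
τ_max = K·τ₀ = 1.2474 × 1054 = 1314.7 MPa

1310 MPa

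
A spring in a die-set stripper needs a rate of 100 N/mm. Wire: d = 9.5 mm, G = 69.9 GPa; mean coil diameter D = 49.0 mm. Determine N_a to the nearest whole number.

N_a = Gd⁴/(8D³k) = (69.9×10³ × 9.5⁴)/(8 × 49.0³ × 100)
    = 5.6934e+08 / 9.41192e+07 = 6.049 → 6 coils

6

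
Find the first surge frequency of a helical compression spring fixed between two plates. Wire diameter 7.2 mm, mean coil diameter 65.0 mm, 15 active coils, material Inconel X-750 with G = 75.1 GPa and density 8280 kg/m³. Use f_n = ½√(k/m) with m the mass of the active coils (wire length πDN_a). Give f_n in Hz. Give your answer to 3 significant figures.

38.5 Hz

k = Gd⁴/(8D³N_a) = (75.1×10³)(7.2⁴)/(8·65.0³·15) = 6.1242 N/mm = 6124.2 N/m
Wire length L = πDN_a = π·65.0·15 = 3063.1 mm
m = ρ·(πd²/4)·L = 8280 × 40.715×10⁻⁶ m² × 3.0631 m = 1.0326 kg
f_n = ½√(k/m) = 0.5·√(6124.2/1.0326) = 0.5·√(5930.7) = 38.506 Hz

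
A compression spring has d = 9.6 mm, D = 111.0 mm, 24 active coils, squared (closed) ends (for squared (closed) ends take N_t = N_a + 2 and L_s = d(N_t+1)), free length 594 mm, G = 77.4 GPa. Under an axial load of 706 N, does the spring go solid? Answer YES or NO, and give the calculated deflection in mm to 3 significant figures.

k = Gd⁴/(8D³N_a) = (77.4×10³)(9.6⁴)/(8·111.0³·24) = 2.5035 N/mm
N_t = 26; L_s = 9.6·27 = 259.2 mm; δ_solid = L₀ − L_s = 594 − 259.2 = 334.8 mm
δ = F/k = 706/2.5035 = 282 mm
δ < δ_solid → spring does not go solid

NO, δ = 282 mm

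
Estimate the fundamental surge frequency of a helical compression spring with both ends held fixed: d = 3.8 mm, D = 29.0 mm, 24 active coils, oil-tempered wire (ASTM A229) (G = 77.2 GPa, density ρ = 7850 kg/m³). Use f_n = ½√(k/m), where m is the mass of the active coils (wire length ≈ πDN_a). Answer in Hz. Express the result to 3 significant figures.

k = Gd⁴/(8D³N_a) = (77.2×10³)(3.8⁴)/(8·29.0³·24) = 3.4376 N/mm = 3437.6 N/m
Wire length L = πDN_a = π·29.0·24 = 2186.5 mm
m = ρ·(πd²/4)·L = 7850 × 11.341×10⁻⁶ m² × 2.1865 m = 0.19466 kg
f_n = ½√(k/m) = 0.5·√(3437.6/0.19466) = 0.5·√(17659) = 66.444 Hz

66.4 Hz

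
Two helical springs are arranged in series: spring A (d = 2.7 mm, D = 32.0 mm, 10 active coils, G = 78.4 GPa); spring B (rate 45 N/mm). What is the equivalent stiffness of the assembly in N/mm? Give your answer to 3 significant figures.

1.54 N/mm

k_A = Gd⁴/(8D³N_a) = (78.4×10³)(2.7⁴)/(8·32.0³·10) = 1.5894 N/mm
Series: 1/k_eq = 1/1.5894 + 1/45 = 0.65139; k_eq = 1.5352 N/mm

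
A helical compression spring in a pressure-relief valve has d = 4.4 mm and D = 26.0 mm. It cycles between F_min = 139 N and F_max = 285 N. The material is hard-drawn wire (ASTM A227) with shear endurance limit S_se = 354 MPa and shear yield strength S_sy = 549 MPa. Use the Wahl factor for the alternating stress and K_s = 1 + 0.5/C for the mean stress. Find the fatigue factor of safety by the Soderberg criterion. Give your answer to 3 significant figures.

C = D/d = 26.0/4.4 = 5.9091; K_W = (4C−1)/(4C−4)+0.615/C = 1.2569; K_s = 1+0.5/C = 1.0846
F_a = (F_max−F_min)/2 = 73 N; F_m = (F_max+F_min)/2 = 212 N
τ_a = K_W·8F_aD/(πd³) = 1.2569 × 56.739 = 71.312 MPa
τ_m = K_s·8F_mD/(πd³) = 1.0846 × 164.77 = 178.72 MPa
Soderberg: 1/n_f = τ_a/S_se + τ_m/S_sy = 71.312/354 + 178.72/549 = 0.20145 + 0.32553 = 0.52698
n_f = 1/0.52698 = 1.898

1.90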